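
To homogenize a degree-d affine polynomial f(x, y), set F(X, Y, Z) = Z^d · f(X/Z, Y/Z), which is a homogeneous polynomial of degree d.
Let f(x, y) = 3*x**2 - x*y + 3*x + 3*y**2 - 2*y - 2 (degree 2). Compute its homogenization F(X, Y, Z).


F(X, Y, Z) = 3*X**2 - X*Y + 3*X*Z + 3*Y**2 - 2*Y*Z - 2*Z**2

deg(f) = 2.
Substitute x = X/Z, y = Y/Z into f, then multiply by Z^2.
  monomial 3·x^2·y^0 ↦ 3·X^2·Y^0·Z^0.
  monomial -1·x^1·y^1 ↦ -1·X^1·Y^1·Z^0.
  monomial 3·x^1·y^0 ↦ 3·X^1·Y^0·Z^1.
  monomial 3·x^0·y^2 ↦ 3·X^0·Y^2·Z^0.
  monomial -2·x^0·y^1 ↦ -2·X^0·Y^1·Z^1.
  monomial -2·x^0·y^0 ↦ -2·X^0·Y^0·Z^2.
Collecting: F(X, Y, Z) = 3*X**2 - X*Y + 3*X*Z + 3*Y**2 - 2*Y*Z - 2*Z**2.


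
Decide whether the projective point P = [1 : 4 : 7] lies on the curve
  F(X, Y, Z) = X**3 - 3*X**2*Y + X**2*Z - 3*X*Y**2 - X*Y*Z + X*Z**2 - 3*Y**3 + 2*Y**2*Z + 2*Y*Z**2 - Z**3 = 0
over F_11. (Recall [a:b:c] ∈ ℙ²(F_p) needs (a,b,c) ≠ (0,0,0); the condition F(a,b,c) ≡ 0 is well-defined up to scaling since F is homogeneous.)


F(1,4,7) ≡ 6 (mod 11); P is NOT on the curve.

Evaluate F(1, 4, 7) term-by-term (mod 11).
  X**3 ↦ 1·1·1·1 = 1
  -3*X**2*Y ↦ -3·1·4·1 = -12
  X**2*Z ↦ 1·1·1·7 = 7
  -3*X*Y**2 ↦ -3·1·16·1 = -48
  -X*Y*Z ↦ -1·1·4·7 = -28
  X*Z**2 ↦ 1·1·1·49 = 49
  -3*Y**3 ↦ -3·1·64·1 = -192
  2*Y**2*Z ↦ 2·1·16·7 = 224
  2*Y*Z**2 ↦ 2·1·4·49 = 392
  -Z**3 ↦ -1·1·1·343 = -343
Sum: F(1, 4, 7) = (1) + (-12) + (7) + (-48) + (-28) + (49) + (-192) + (224) + (392) + (-343) = 50.
Reducing mod 11: 50 ≡ 6 (mod 11).
Since F(a, b, c) ≡ 6 ≠ 0 (mod 11), P does NOT lie on the curve.


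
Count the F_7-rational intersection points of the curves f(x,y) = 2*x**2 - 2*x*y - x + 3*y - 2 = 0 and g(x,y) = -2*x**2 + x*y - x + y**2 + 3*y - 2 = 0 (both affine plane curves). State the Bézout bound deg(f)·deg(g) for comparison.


Common zeros: {(1, 1), (3, 2), (6, 4)}; count = 3; Bézout bound = 4.

deg(f) = 2, deg(g) = 2, so Bézout bound = 4.
Scan x ∈ F_7. For each x, list the y ∈ F_7 with f(x, y) ≡ 0 and those with g(x, y) ≡ 0 (mod 7); the common zeros in that column are the intersection.
  x = 0: f ≡ 0 at y ∈ {3}; g ≡ 0 at y ∈ ∅; common: ∅.
  x = 1: f ≡ 0 at y ∈ {1}; g ≡ 0 at y ∈ {1, 2}; common: {1}.
  x = 2: f ≡ 0 at y ∈ {4}; g ≡ 0 at y ∈ ∅; common: ∅.
  x = 3: f ≡ 0 at y ∈ {2}; g ≡ 0 at y ∈ {2, 6}; common: {2}.
  x = 4: f ≡ 0 at y ∈ {1}; g ≡ 0 at y ∈ ∅; common: ∅.
  x = 5: f ≡ 0 at y ∈ ∅; g ≡ 0 at y ∈ ∅; common: ∅.
  x = 6: f ≡ 0 at y ∈ {4}; g ≡ 0 at y ∈ {1, 4}; common: {4}.
Collecting: common zeros = {(1, 1), (3, 2), (6, 4)}, so the count is 3.
Comparison with the Bézout bound: 3 ≤ 4 = deg(f)·deg(g), as expected for curves with no common component (the affine F_7-count falls short of the bound because intersections may lie at infinity, over extension fields, or carry multiplicity).


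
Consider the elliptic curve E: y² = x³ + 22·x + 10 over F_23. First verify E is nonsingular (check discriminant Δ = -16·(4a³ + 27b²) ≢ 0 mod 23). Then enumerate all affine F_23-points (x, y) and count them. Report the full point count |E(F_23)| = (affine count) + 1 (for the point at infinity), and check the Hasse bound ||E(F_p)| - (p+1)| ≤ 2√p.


Affine points = {(2, 4), (2, 19), (4, 1), (4, 22), (6, 6), (6, 17), (7, 1), (7, 22), (8, 10), (8, 13), (12, 1), (12, 22), (13, 3), (13, 20), (14, 7), (14, 16), (15, 9), (15, 14), (20, 3), (20, 20), (21, 2), (21, 21)}; affine count = 22; |E(F_23)| = 23.

Discriminant check: Δ ∝ 4a³ + 27b² = 4·22³ + 27·10² = 4·10648 + 27·100 ≡ 5 (mod 23). Nonzero ⇒ E is nonsingular.
For each x ∈ F_23, compute rhs = x³ + 22·x + 10 mod 23, then count y ∈ F_23 with y² ≡ rhs.
  x = 0: rhs = 10, matching y values: none (0 points).
  x = 1: rhs = 10, matching y values: none (0 points).
  x = 2: rhs = 16, matching y values: 4, 19 (2 points).
  x = 3: rhs = 11, matching y values: none (0 points).
  x = 4: rhs = 1, matching y values: 1, 22 (2 points).
  x = 5: rhs = 15, matching y values: none (0 points).
  x = 6: rhs = 13, matching y values: 6, 17 (2 points).
  x = 7: rhs = 1, matching y values: 1, 22 (2 points).
  x = 8: rhs = 8, matching y values: 10, 13 (2 points).
  x = 9: rhs = 17, matching y values: none (0 points).
  x = 10: rhs = 11, matching y values: none (0 points).
  x = 11: rhs = 19, matching y values: none (0 points).
  x = 12: rhs = 1, matching y values: 1, 22 (2 points).
  x = 13: rhs = 9, matching y values: 3, 20 (2 points).
  x = 14: rhs = 3, matching y values: 7, 16 (2 points).
  x = 15: rhs = 12, matching y values: 9, 14 (2 points).
  x = 16: rhs = 19, matching y values: none (0 points).
  x = 17: rhs = 7, matching y values: none (0 points).
  x = 18: rhs = 5, matching y values: none (0 points).
  x = 19: rhs = 19, matching y values: none (0 points).
  x = 20: rhs = 9, matching y values: 3, 20 (2 points).
  x = 21: rhs = 4, matching y values: 2, 21 (2 points).
  x = 22: rhs = 10, matching y values: none (0 points).
Total affine count: 22.
Full point count |E(F_23)| = 22 + 1 = 23.
Hasse bound: |23 − (23+1)| = |-1| = 1 ≤ 2√23 ≈ 9.5917 ✓.


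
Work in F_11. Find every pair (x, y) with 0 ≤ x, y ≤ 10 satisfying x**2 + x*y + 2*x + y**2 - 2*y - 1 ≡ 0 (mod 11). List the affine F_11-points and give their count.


Affine F_11-points: {(1, 5), (1, 7), (2, 2), (2, 9), (3, 5), (4, 10), (5, 2), (5, 6), (6, 8), (6, 10), (9, 6), (9, 9)}; count = 12.

For each of the 121 pairs (x, y) ∈ F_11², evaluate f(x, y) mod 11. Record the zeros.
  x = 0: [0↦10, 1↦9, 2↦10, 3↦2, 4↦7, 5↦3, 6↦1, 7↦1, 8↦3, 9↦7, 10↦2]  zeros at y ∈ ∅
  x = 1: [0↦2, 1↦2, 2↦4, 3↦8, 4↦3, 5↦0, 6↦10, 7↦0, 8↦3, 9↦8, 10↦4]  zeros at y ∈ {5, 7}
  x = 2: [0↦7, 1↦8, 2↦0, 3↦5, 4↦1, 5↦10, 6↦10, 7↦1, 8↦5, 9↦0, 10↦8]  zeros at y ∈ {2, 9}
  x = 3: [0↦3, 1↦5, 2↦9, 3↦4, 4↦1, 5↦0, 6↦1, 7↦4, 8↦9, 9↦5, 10↦3]  zeros at y ∈ {5}
  x = 4: [0↦1, 1↦4, 2↦9, 3↦5, 4↦3, 5↦3, 6↦5, 7↦9, 8↦4, 9↦1, 10↦0]  zeros at y ∈ {10}
  x = 5: [0↦1, 1↦5, 2↦0, 3↦8, 4↦7, 5↦8, 6↦0, 7↦5, 8↦1, 9↦10, 10↦10]  zeros at y ∈ {2, 6}
  x = 6: [0↦3, 1↦8, 2↦4, 3↦2, 4↦2, 5↦4, 6↦8, 7↦3, 8↦0, 9↦10, 10↦0]  zeros at y ∈ {8, 10}
  x = 7: [0↦7, 1↦2, 2↦10, 3↦9, 4↦10, 5↦2, 6↦7, 7↦3, 8↦1, 9↦1, 10↦3]  zeros at y ∈ ∅
  x = 8: [0↦2, 1↦9, 2↦7, 3↦7, 4↦9, 5↦2, 6↦8, 7↦5, 8↦4, 9↦5, 10↦8]  zeros at y ∈ ∅
  x = 9: [0↦10, 1↦7, 2↦6, 3↦7, 4↦10, 5↦4, 6↦0, 7↦9, 8↦9, 9↦0, 10↦4]  zeros at y ∈ {6, 9}
  x = 10: [0↦9, 1↦7, 2↦7, 3↦9, 4↦2, 5↦8, 6↦5, 7↦4, 8↦5, 9↦8, 10↦2]  zeros at y ∈ ∅
Collecting zeros: affine points = {(1, 5), (1, 7), (2, 2), (2, 9), (3, 5), (4, 10), (5, 2), (5, 6), (6, 8), (6, 10), (9, 6), (9, 9)}.
Total count |C(F_11)_aff| = 12.


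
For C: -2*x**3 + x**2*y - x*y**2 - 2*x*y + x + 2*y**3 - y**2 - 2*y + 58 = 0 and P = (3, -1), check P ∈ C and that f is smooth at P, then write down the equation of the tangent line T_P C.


Tangent line at P: -58*x + 15*y + 189 = 0.

Step 1: f(3, -1) = 0, so P lies on C.
Step 2: partial derivatives
  f_x(x, y) = -6*x**2 + 2*x*y - y**2 - 2*y + 1, f_y(x, y) = x**2 - 2*x*y - 2*x + 6*y**2 - 2*y - 2.
  f_x(P) = -58, f_y(P) = 15 (gradient nonzero, so P is smooth).
Step 3: tangent line at P: -58·(x − 3) + 15·(y − -1) = 0.
Expanding: -58*x + 15*y + 189 = 0.


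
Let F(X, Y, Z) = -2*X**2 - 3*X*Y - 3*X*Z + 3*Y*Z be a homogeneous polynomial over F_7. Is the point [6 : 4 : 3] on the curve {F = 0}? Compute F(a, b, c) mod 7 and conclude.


F(6,4,3) ≡ 6 (mod 7); P is NOT on the curve.

Evaluate F(6, 4, 3) term-by-term (mod 7).
  -2*X**2 ↦ -2·36·1·1 = -72
  -3*X*Y ↦ -3·6·4·1 = -72
  -3*X*Z ↦ -3·6·1·3 = -54
  3*Y*Z ↦ 3·1·4·3 = 36
Sum: F(6, 4, 3) = (-72) + (-72) + (-54) + (36) = -162.
Reducing mod 7: -162 ≡ 6 (mod 7).
Since F(a, b, c) ≡ 6 ≠ 0 (mod 7), P does NOT lie on the curve.


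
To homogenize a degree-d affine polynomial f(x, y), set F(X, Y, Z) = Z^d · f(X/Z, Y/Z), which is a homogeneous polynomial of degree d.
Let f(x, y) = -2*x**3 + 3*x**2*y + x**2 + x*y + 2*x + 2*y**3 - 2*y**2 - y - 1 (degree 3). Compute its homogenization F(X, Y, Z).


F(X, Y, Z) = -2*X**3 + 3*X**2*Y + X**2*Z + X*Y*Z + 2*X*Z**2 + 2*Y**3 - 2*Y**2*Z - Y*Z**2 - Z**3

deg(f) = 3.
Substitute x = X/Z, y = Y/Z into f, then multiply by Z^3.
  monomial -2·x^3·y^0 ↦ -2·X^3·Y^0·Z^0.
  monomial 3·x^2·y^1 ↦ 3·X^2·Y^1·Z^0.
  monomial 1·x^2·y^0 ↦ 1·X^2·Y^0·Z^1.
  monomial 1·x^1·y^1 ↦ 1·X^1·Y^1·Z^1.
  monomial 2·x^1·y^0 ↦ 2·X^1·Y^0·Z^2.
  monomial 2·x^0·y^3 ↦ 2·X^0·Y^3·Z^0.
  monomial -2·x^0·y^2 ↦ -2·X^0·Y^2·Z^1.
  monomial -1·x^0·y^1 ↦ -1·X^0·Y^1·Z^2.
  monomial -1·x^0·y^0 ↦ -1·X^0·Y^0·Z^3.
Collecting: F(X, Y, Z) = -2*X**3 + 3*X**2*Y + X**2*Z + X*Y*Z + 2*X*Z**2 + 2*Y**3 - 2*Y**2*Z - Y*Z**2 - Z**3.


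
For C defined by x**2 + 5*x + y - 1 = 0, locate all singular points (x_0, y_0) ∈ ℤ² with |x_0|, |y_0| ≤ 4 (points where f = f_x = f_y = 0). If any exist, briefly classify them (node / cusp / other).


No singular points in the scanned grid; C is smooth there.

Compute partial derivatives:
  f_x = 2*x + 5.
  f_y = 1.
f_y = 1 is a nonzero constant, so f_y never vanishes: no point (x, y) can satisfy f = f_x = f_y = 0. In particular no (x, y) ∈ {−4, ..., 4}² is singular; the curve is smooth.


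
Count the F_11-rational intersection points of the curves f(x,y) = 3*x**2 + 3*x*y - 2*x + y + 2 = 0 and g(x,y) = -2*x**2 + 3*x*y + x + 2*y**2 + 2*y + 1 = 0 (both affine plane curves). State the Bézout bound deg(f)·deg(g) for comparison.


Common zeros: {(2, 8), (4, 1)}; count = 2; Bézout bound = 4.

deg(f) = 2, deg(g) = 2, so Bézout bound = 4.
Scan x ∈ F_11. For each x, list the y ∈ F_11 with f(x, y) ≡ 0 and those with g(x, y) ≡ 0 (mod 11); the common zeros in that column are the intersection.
  x = 0: f ≡ 0 at y ∈ {9}; g ≡ 0 at y ∈ ∅; common: ∅.
  x = 1: f ≡ 0 at y ∈ {2}; g ≡ 0 at y ∈ {0, 3}; common: ∅.
  x = 2: f ≡ 0 at y ∈ {8}; g ≡ 0 at y ∈ {8, 10}; common: {8}.
  x = 3: f ≡ 0 at y ∈ {1}; g ≡ 0 at y ∈ ∅; common: ∅.
  x = 4: f ≡ 0 at y ∈ {1}; g ≡ 0 at y ∈ {1, 3}; common: {1}.
  x = 5: f ≡ 0 at y ∈ {2}; g ≡ 0 at y ∈ {0, 8}; common: ∅.
  x = 6: f ≡ 0 at y ∈ {7}; g ≡ 0 at y ∈ ∅; common: ∅.
  x = 7: f ≡ 0 at y ∈ ∅; g ≡ 0 at y ∈ ∅; common: ∅.
  x = 8: f ≡ 0 at y ∈ {3}; g ≡ 0 at y ∈ {10}; common: ∅.
  x = 9: f ≡ 0 at y ∈ {8}; g ≡ 0 at y ∈ {1}; common: ∅.
  x = 10: f ≡ 0 at y ∈ {9}; g ≡ 0 at y ∈ ∅; common: ∅.
Collecting: common zeros = {(2, 8), (4, 1)}, so the count is 2.
Comparison with the Bézout bound: 2 ≤ 4 = deg(f)·deg(g), as expected for curves with no common component (the affine F_11-count falls short of the bound because intersections may lie at infinity, over extension fields, or carry multiplicity).


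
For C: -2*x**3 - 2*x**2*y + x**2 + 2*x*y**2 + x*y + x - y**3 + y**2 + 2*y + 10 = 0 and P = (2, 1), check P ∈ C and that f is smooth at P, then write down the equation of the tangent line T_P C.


Tangent line at P: -24*x + 3*y + 45 = 0.

Step 1: f(2, 1) = 0, so P lies on C.
Step 2: partial derivatives
  f_x(x, y) = -6*x**2 - 4*x*y + 2*x + 2*y**2 + y + 1, f_y(x, y) = -2*x**2 + 4*x*y + x - 3*y**2 + 2*y + 2.
  f_x(P) = -24, f_y(P) = 3 (gradient nonzero, so P is smooth).
Step 3: tangent line at P: -24·(x − 2) + 3·(y − 1) = 0.
Expanding: -24*x + 3*y + 45 = 0.


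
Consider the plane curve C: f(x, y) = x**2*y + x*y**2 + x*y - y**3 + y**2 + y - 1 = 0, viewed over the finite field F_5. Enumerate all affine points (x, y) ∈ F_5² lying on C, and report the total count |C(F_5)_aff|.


Affine F_5-points: {(0, 1), (0, 4), (1, 2), (2, 3), (3, 1), (4, 3)}; count = 6.

For each of the 25 pairs (x, y) ∈ F_5², evaluate f(x, y) mod 5. Record the zeros.
  x = 0: [0↦4, 1↦0, 2↦2, 3↦4, 4↦0]  zeros at y ∈ {1, 4}
  x = 1: [0↦4, 1↦3, 2↦0, 3↦4, 4↦4]  zeros at y ∈ {2}
  x = 2: [0↦4, 1↦3, 2↦2, 3↦0, 4↦1]  zeros at y ∈ {3}
  x = 3: [0↦4, 1↦0, 2↦3, 3↦2, 4↦1]  zeros at y ∈ {1}
  x = 4: [0↦4, 1↦4, 2↦3, 3↦0, 4↦4]  zeros at y ∈ {3}
Collecting zeros: affine points = {(0, 1), (0, 4), (1, 2), (2, 3), (3, 1), (4, 3)}.
Total count |C(F_5)_aff| = 6.


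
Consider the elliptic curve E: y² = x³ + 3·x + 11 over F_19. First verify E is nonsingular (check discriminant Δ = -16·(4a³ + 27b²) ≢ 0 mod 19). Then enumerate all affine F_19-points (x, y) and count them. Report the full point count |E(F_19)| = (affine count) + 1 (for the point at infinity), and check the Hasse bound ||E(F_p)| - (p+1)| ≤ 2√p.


Affine points = {(0, 7), (0, 12), (2, 5), (2, 14), (3, 3), (3, 16), (4, 7), (4, 12), (6, 6), (6, 13), (9, 8), (9, 11), (11, 8), (11, 11), (13, 9), (13, 10), (14, 2), (14, 17), (15, 7), (15, 12), (17, 4), (17, 15), (18, 8), (18, 11)}; affine count = 24; |E(F_19)| = 25.

Discriminant check: Δ ∝ 4a³ + 27b² = 4·3³ + 27·11² = 4·27 + 27·121 ≡ 12 (mod 19). Nonzero ⇒ E is nonsingular.
For each x ∈ F_19, compute rhs = x³ + 3·x + 11 mod 19, then count y ∈ F_19 with y² ≡ rhs.
  x = 0: rhs = 11, matching y values: 7, 12 (2 points).
  x = 1: rhs = 15, matching y values: none (0 points).
  x = 2: rhs = 6, matching y values: 5, 14 (2 points).
  x = 3: rhs = 9, matching y values: 3, 16 (2 points).
  x = 4: rhs = 11, matching y values: 7, 12 (2 points).
  x = 5: rhs = 18, matching y values: none (0 points).
  x = 6: rhs = 17, matching y values: 6, 13 (2 points).
  x = 7: rhs = 14, matching y values: none (0 points).
  x = 8: rhs = 15, matching y values: none (0 points).
  x = 9: rhs = 7, matching y values: 8, 11 (2 points).
  x = 10: rhs = 15, matching y values: none (0 points).
  x = 11: rhs = 7, matching y values: 8, 11 (2 points).
  x = 12: rhs = 8, matching y values: none (0 points).
  x = 13: rhs = 5, matching y values: 9, 10 (2 points).
  x = 14: rhs = 4, matching y values: 2, 17 (2 points).
  x = 15: rhs = 11, matching y values: 7, 12 (2 points).
  x = 16: rhs = 13, matching y values: none (0 points).
  x = 17: rhs = 16, matching y values: 4, 15 (2 points).
  x = 18: rhs = 7, matching y values: 8, 11 (2 points).
Total affine count: 24.
Full point count |E(F_19)| = 24 + 1 = 25.
Hasse bound: |25 − (19+1)| = |5| = 5 ≤ 2√19 ≈ 8.7178 ✓.


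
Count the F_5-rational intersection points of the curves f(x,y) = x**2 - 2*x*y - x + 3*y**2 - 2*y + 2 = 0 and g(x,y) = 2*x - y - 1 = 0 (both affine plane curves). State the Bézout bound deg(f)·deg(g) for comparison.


Common zeros: ∅; count = 0; Bézout bound = 2.

deg(f) = 2, deg(g) = 1, so Bézout bound = 2.
Scan x ∈ F_5. For each x, list the y ∈ F_5 with f(x, y) ≡ 0 and those with g(x, y) ≡ 0 (mod 5); the common zeros in that column are the intersection.
  x = 0: f ≡ 0 at y ∈ {2}; g ≡ 0 at y ∈ {4}; common: ∅.
  x = 1: f ≡ 0 at y ∈ ∅; g ≡ 0 at y ∈ {1}; common: ∅.
  x = 2: f ≡ 0 at y ∈ ∅; g ≡ 0 at y ∈ {3}; common: ∅.
  x = 3: f ≡ 0 at y ∈ ∅; g ≡ 0 at y ∈ {0}; common: ∅.
  x = 4: f ≡ 0 at y ∈ ∅; g ≡ 0 at y ∈ {2}; common: ∅.
Collecting: common zeros = ∅, so the count is 0.
Comparison with the Bézout bound: 0 ≤ 2 = deg(f)·deg(g), as expected for curves with no common component (the affine F_5-count falls short of the bound because intersections may lie at infinity, over extension fields, or carry multiplicity).


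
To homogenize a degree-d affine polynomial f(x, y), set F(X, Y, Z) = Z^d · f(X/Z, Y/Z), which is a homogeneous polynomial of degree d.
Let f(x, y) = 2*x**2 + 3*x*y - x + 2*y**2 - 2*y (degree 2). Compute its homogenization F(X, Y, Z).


F(X, Y, Z) = 2*X**2 + 3*X*Y - X*Z + 2*Y**2 - 2*Y*Z

deg(f) = 2.
Substitute x = X/Z, y = Y/Z into f, then multiply by Z^2.
  monomial 2·x^2·y^0 ↦ 2·X^2·Y^0·Z^0.
  monomial 3·x^1·y^1 ↦ 3·X^1·Y^1·Z^0.
  monomial -1·x^1·y^0 ↦ -1·X^1·Y^0·Z^1.
  monomial 2·x^0·y^2 ↦ 2·X^0·Y^2·Z^0.
  monomial -2·x^0·y^1 ↦ -2·X^0·Y^1·Z^1.
Collecting: F(X, Y, Z) = 2*X**2 + 3*X*Y - X*Z + 2*Y**2 - 2*Y*Z.


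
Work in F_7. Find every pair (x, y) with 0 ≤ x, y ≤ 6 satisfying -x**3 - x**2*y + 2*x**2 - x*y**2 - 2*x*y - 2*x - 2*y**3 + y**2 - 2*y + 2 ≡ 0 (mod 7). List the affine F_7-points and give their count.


Affine F_7-points: {(0, 2), (0, 3), (0, 6), (1, 4), (2, 2), (5, 1), (5, 2), (6, 0)}; count = 8.

For each of the 49 pairs (x, y) ∈ F_7², evaluate f(x, y) mod 7. Record the zeros.
  x = 0: [0↦2, 1↦6, 2↦0, 3↦0, 4↦1, 5↦5, 6↦0]  zeros at y ∈ {2, 3, 6}
  x = 1: [0↦1, 1↦1, 2↦3, 3↦2, 4↦0, 5↦6, 6↦1]  zeros at y ∈ {4}
  x = 2: [0↦5, 1↦6, 2↦0, 3↦3, 4↦3, 5↦2, 6↦2]  zeros at y ∈ {2}
  x = 3: [0↦1, 1↦1, 2↦6, 3↦4, 4↦4, 5↦1, 6↦4]  zeros at y ∈ ∅
  x = 4: [0↦4, 1↦1, 2↦1, 3↦6, 4↦4, 5↦4, 6↦1]  zeros at y ∈ ∅
  x = 5: [0↦1, 1↦0, 2↦0, 3↦3, 4↦4, 5↦5, 6↦1]  zeros at y ∈ {1, 2}
  x = 6: [0↦0, 1↦6, 2↦4, 3↦3, 4↦5, 5↦5, 6↦5]  zeros at y ∈ {0}
Collecting zeros: affine points = {(0, 2), (0, 3), (0, 6), (1, 4), (2, 2), (5, 1), (5, 2), (6, 0)}.
Total count |C(F_7)_aff| = 8.


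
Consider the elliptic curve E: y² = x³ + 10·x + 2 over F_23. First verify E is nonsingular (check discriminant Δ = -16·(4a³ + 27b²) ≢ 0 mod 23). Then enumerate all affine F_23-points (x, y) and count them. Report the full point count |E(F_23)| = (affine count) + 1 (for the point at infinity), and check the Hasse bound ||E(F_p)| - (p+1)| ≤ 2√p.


Affine points = {(0, 5), (0, 18), (1, 6), (1, 17), (3, 6), (3, 17), (5, 4), (5, 19), (6, 5), (6, 18), (7, 1), (7, 22), (9, 4), (9, 19), (13, 11), (13, 12), (15, 10), (15, 13), (16, 7), (16, 16), (17, 5), (17, 18), (19, 6), (19, 17)}; affine count = 24; |E(F_23)| = 25.

Discriminant check: Δ ∝ 4a³ + 27b² = 4·10³ + 27·2² = 4·1000 + 27·4 ≡ 14 (mod 23). Nonzero ⇒ E is nonsingular.
For each x ∈ F_23, compute rhs = x³ + 10·x + 2 mod 23, then count y ∈ F_23 with y² ≡ rhs.
  x = 0: rhs = 2, matching y values: 5, 18 (2 points).
  x = 1: rhs = 13, matching y values: 6, 17 (2 points).
  x = 2: rhs = 7, matching y values: none (0 points).
  x = 3: rhs = 13, matching y values: 6, 17 (2 points).
  x = 4: rhs = 14, matching y values: none (0 points).
  x = 5: rhs = 16, matching y values: 4, 19 (2 points).
  x = 6: rhs = 2, matching y values: 5, 18 (2 points).
  x = 7: rhs = 1, matching y values: 1, 22 (2 points).
  x = 8: rhs = 19, matching y values: none (0 points).
  x = 9: rhs = 16, matching y values: 4, 19 (2 points).
  x = 10: rhs = 21, matching y values: none (0 points).
  x = 11: rhs = 17, matching y values: none (0 points).
  x = 12: rhs = 10, matching y values: none (0 points).
  x = 13: rhs = 6, matching y values: 11, 12 (2 points).
  x = 14: rhs = 11, matching y values: none (0 points).
  x = 15: rhs = 8, matching y values: 10, 13 (2 points).
  x = 16: rhs = 3, matching y values: 7, 16 (2 points).
  x = 17: rhs = 2, matching y values: 5, 18 (2 points).
  x = 18: rhs = 11, matching y values: none (0 points).
  x = 19: rhs = 13, matching y values: 6, 17 (2 points).
  x = 20: rhs = 14, matching y values: none (0 points).
  x = 21: rhs = 20, matching y values: none (0 points).
  x = 22: rhs = 14, matching y values: none (0 points).
Total affine count: 24.
Full point count |E(F_23)| = 24 + 1 = 25.
Hasse bound: |25 − (23+1)| = |1| = 1 ≤ 2√23 ≈ 9.5917 ✓.


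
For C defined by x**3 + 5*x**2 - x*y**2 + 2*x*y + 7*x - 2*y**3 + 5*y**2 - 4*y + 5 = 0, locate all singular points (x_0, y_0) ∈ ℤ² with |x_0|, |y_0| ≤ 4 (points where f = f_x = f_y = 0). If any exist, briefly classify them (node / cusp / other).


Singular points: {(-2, 1)}; classification: node.

Compute partial derivatives:
  f_x = 3*x**2 + 10*x - y**2 + 2*y + 7.
  f_y = -2*x*y + 2*x - 6*y**2 + 10*y - 4.
Scan x_0 ∈ {−4, ..., 4}. For each x_0, f_y(x_0, y) is a polynomial in y; find its integer roots y ∈ {−4, ..., 4}, then test f_x and f at those candidates.
  x = -4: f_y(-4, y) = -6*y**2 + 18*y - 12; vanishes at y ∈ {1, 2}. (-4, 1): f_x = 16 ≠ 0; (-4, 2): f_x = 15 ≠ 0.
  x = -3: f_y(-3, y) = -6*y**2 + 16*y - 10; vanishes at y ∈ {1}. (-3, 1): f_x = 5 ≠ 0.
  x = -2: f_y(-2, y) = -6*y**2 + 14*y - 8; vanishes at y ∈ {1}. (-2, 1): f_x = 0, f = 0 — SINGULAR.
  x = -1: f_y(-1, y) = -6*y**2 + 12*y - 6; vanishes at y ∈ {1}. (-1, 1): f_x = 1 ≠ 0.
  x = 0: f_y(0, y) = -6*y**2 + 10*y - 4; vanishes at y ∈ {1}. (0, 1): f_x = 8 ≠ 0.
  x = 1: f_y(1, y) = -6*y**2 + 8*y - 2; vanishes at y ∈ {1}. (1, 1): f_x = 21 ≠ 0.
  x = 2: f_y(2, y) = -6*y**2 + 6*y; vanishes at y ∈ {0, 1}. (2, 0): f_x = 39 ≠ 0; (2, 1): f_x = 40 ≠ 0.
  x = 3: f_y(3, y) = -6*y**2 + 4*y + 2; vanishes at y ∈ {1}. (3, 1): f_x = 65 ≠ 0.
  x = 4: f_y(4, y) = -6*y**2 + 2*y + 4; vanishes at y ∈ {1}. (4, 1): f_x = 96 ≠ 0.
Only singular point on the grid: (-2, 1).
Classify: substitute x = -2 + u, y = 1 + v and expand: f = u**3 - u**2 - u*v**2 - 2*v**3 + v**2.
No constant or linear terms (consistent with a singular point). Quadratic part: -u**2 + v**2. Cubic part: u**3 - u*v**2 - 2*v**3.
The quadratic part v**2 - u**2 = (v − u)(v + u) splits into two distinct linear factors, so there are two distinct tangent lines y − 1 = ±(x − -2) — this is a node (ordinary double point).
Classification: node.


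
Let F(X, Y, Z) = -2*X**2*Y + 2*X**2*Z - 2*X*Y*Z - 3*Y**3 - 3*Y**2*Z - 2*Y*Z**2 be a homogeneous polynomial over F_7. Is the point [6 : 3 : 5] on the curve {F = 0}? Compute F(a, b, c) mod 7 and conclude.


F(6,3,5) ≡ 4 (mod 7); P is NOT on the curve.

Evaluate F(6, 3, 5) term-by-term (mod 7).
  -2*X**2*Y ↦ -2·36·3·1 = -216
  2*X**2*Z ↦ 2·36·1·5 = 360
  -2*X*Y*Z ↦ -2·6·3·5 = -180
  -3*Y**3 ↦ -3·1·27·1 = -81
  -3*Y**2*Z ↦ -3·1·9·5 = -135
  -2*Y*Z**2 ↦ -2·1·3·25 = -150
Sum: F(6, 3, 5) = (-216) + (360) + (-180) + (-81) + (-135) + (-150) = -402.
Reducing mod 7: -402 ≡ 4 (mod 7).
Since F(a, b, c) ≡ 4 ≠ 0 (mod 7), P does NOT lie on the curve.


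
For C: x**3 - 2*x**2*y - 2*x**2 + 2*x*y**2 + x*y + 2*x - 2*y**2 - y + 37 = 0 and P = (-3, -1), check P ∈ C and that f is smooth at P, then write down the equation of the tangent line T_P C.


Tangent line at P: 30*x - 6*y + 84 = 0.

Step 1: f(-3, -1) = 0, so P lies on C.
Step 2: partial derivatives
  f_x(x, y) = 3*x**2 - 4*x*y - 4*x + 2*y**2 + y + 2, f_y(x, y) = -2*x**2 + 4*x*y + x - 4*y - 1.
  f_x(P) = 30, f_y(P) = -6 (gradient nonzero, so P is smooth).
Step 3: tangent line at P: 30·(x − -3) + -6·(y − -1) = 0.
Expanding: 30*x - 6*y + 84 = 0.


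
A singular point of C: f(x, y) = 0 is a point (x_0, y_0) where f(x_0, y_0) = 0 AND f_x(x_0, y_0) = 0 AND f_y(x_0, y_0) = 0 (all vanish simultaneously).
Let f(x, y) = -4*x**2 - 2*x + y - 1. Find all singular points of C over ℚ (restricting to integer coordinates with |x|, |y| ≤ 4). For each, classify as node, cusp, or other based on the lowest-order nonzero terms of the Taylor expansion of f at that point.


No singular points in the scanned grid; C is smooth there.

Compute partial derivatives:
  f_x = -8*x - 2.
  f_y = 1.
f_y = 1 is a nonzero constant, so f_y never vanishes: no point (x, y) can satisfy f = f_x = f_y = 0. In particular no (x, y) ∈ {−4, ..., 4}² is singular; the curve is smooth.


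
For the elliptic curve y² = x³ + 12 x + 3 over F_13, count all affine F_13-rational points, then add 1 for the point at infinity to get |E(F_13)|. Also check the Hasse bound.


Affine points = {(0, 4), (0, 9), (1, 4), (1, 9), (2, 3), (2, 10), (3, 1), (3, 12), (7, 1), (7, 12), (8, 0), (11, 6), (11, 7), (12, 4), (12, 9)}; affine count = 15; |E(F_13)| = 16.

Discriminant check: Δ ∝ 4a³ + 27b² = 4·12³ + 27·3² = 4·1728 + 27·9 ≡ 5 (mod 13). Nonzero ⇒ E is nonsingular.
For each x ∈ F_13, compute rhs = x³ + 12·x + 3 mod 13, then count y ∈ F_13 with y² ≡ rhs.
  x = 0: rhs = 3, matching y values: 4, 9 (2 points).
  x = 1: rhs = 3, matching y values: 4, 9 (2 points).
  x = 2: rhs = 9, matching y values: 3, 10 (2 points).
  x = 3: rhs = 1, matching y values: 1, 12 (2 points).
  x = 4: rhs = 11, matching y values: none (0 points).
  x = 5: rhs = 6, matching y values: none (0 points).
  x = 6: rhs = 5, matching y values: none (0 points).
  x = 7: rhs = 1, matching y values: 1, 12 (2 points).
  x = 8: rhs = 0, matching y values: 0 (1 points).
  x = 9: rhs = 8, matching y values: none (0 points).
  x = 10: rhs = 5, matching y values: none (0 points).
  x = 11: rhs = 10, matching y values: 6, 7 (2 points).
  x = 12: rhs = 3, matching y values: 4, 9 (2 points).
Total affine count: 15.
Full point count |E(F_13)| = 15 + 1 = 16.
Hasse bound: |16 − (13+1)| = |2| = 2 ≤ 2√13 ≈ 7.2111 ✓.


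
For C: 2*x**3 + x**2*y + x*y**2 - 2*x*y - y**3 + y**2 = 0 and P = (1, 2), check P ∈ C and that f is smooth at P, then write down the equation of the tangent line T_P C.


Tangent line at P: 10*x - 5*y = 0.

Step 1: f(1, 2) = 0, so P lies on C.
Step 2: partial derivatives
  f_x(x, y) = 6*x**2 + 2*x*y + y**2 - 2*y, f_y(x, y) = x**2 + 2*x*y - 2*x - 3*y**2 + 2*y.
  f_x(P) = 10, f_y(P) = -5 (gradient nonzero, so P is smooth).
Step 3: tangent line at P: 10·(x − 1) + -5·(y − 2) = 0.
Expanding: 10*x - 5*y = 0.


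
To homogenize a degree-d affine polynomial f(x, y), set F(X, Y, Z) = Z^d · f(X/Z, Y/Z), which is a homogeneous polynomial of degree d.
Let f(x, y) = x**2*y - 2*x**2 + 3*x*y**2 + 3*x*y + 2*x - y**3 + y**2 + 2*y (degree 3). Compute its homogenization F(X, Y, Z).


F(X, Y, Z) = X**2*Y - 2*X**2*Z + 3*X*Y**2 + 3*X*Y*Z + 2*X*Z**2 - Y**3 + Y**2*Z + 2*Y*Z**2

deg(f) = 3.
Substitute x = X/Z, y = Y/Z into f, then multiply by Z^3.
  monomial 1·x^2·y^1 ↦ 1·X^2·Y^1·Z^0.
  monomial -2·x^2·y^0 ↦ -2·X^2·Y^0·Z^1.
  monomial 3·x^1·y^2 ↦ 3·X^1·Y^2·Z^0.
  monomial 3·x^1·y^1 ↦ 3·X^1·Y^1·Z^1.
  monomial 2·x^1·y^0 ↦ 2·X^1·Y^0·Z^2.
  monomial -1·x^0·y^3 ↦ -1·X^0·Y^3·Z^0.
  monomial 1·x^0·y^2 ↦ 1·X^0·Y^2·Z^1.
  monomial 2·x^0·y^1 ↦ 2·X^0·Y^1·Z^2.
Collecting: F(X, Y, Z) = X**2*Y - 2*X**2*Z + 3*X*Y**2 + 3*X*Y*Z + 2*X*Z**2 - Y**3 + Y**2*Z + 2*Y*Z**2.


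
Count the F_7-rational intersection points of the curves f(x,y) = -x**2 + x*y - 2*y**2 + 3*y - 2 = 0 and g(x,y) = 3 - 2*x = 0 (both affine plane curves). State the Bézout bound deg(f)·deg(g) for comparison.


Common zeros: {(5, 1), (5, 3)}; count = 2; Bézout bound = 2.

deg(f) = 2, deg(g) = 1, so Bézout bound = 2.
Scan x ∈ F_7. For each x, list the y ∈ F_7 with f(x, y) ≡ 0 and those with g(x, y) ≡ 0 (mod 7); the common zeros in that column are the intersection.
  x = 0: f ≡ 0 at y ∈ {6}; g ≡ 0 at y ∈ ∅; common: ∅.
  x = 1: f ≡ 0 at y ∈ ∅; g ≡ 0 at y ∈ ∅; common: ∅.
  x = 2: f ≡ 0 at y ∈ ∅; g ≡ 0 at y ∈ ∅; common: ∅.
  x = 3: f ≡ 0 at y ∈ {1, 2}; g ≡ 0 at y ∈ ∅; common: ∅.
  x = 4: f ≡ 0 at y ∈ ∅; g ≡ 0 at y ∈ ∅; common: ∅.
  x = 5: f ≡ 0 at y ∈ {1, 3}; g ≡ 0 at y ∈ {0, 1, 2, 3, 4, 5, 6}; common: {1, 3}.
  x = 6: f ≡ 0 at y ∈ {2, 6}; g ≡ 0 at y ∈ ∅; common: ∅.
Collecting: common zeros = {(5, 1), (5, 3)}, so the count is 2.
Comparison with the Bézout bound: 2 ≤ 2 = deg(f)·deg(g), as expected for curves with no common component (the bound is attained).


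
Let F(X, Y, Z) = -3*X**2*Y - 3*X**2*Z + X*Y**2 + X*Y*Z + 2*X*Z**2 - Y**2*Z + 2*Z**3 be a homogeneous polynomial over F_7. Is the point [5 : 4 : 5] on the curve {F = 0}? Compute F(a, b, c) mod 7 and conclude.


F(5,4,5) ≡ 2 (mod 7); P is NOT on the curve.

Evaluate F(5, 4, 5) term-by-term (mod 7).
  -3*X**2*Y ↦ -3·25·4·1 = -300
  -3*X**2*Z ↦ -3·25·1·5 = -375
  X*Y**2 ↦ 1·5·16·1 = 80
  X*Y*Z ↦ 1·5·4·5 = 100
  2*X*Z**2 ↦ 2·5·1·25 = 250
  -Y**2*Z ↦ -1·1·16·5 = -80
  2*Z**3 ↦ 2·1·1·125 = 250
Sum: F(5, 4, 5) = (-300) + (-375) + (80) + (100) + (250) + (-80) + (250) = -75.
Reducing mod 7: -75 ≡ 2 (mod 7).
Since F(a, b, c) ≡ 2 ≠ 0 (mod 7), P does NOT lie on the curve.


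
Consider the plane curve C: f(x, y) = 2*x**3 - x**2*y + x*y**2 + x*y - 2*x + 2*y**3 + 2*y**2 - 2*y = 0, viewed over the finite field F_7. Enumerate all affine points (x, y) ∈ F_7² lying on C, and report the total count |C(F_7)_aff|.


Affine F_7-points: {(0, 0), (1, 0), (1, 4), (1, 5), (2, 1), (3, 4), (5, 4), (6, 0)}; count = 8.

For each of the 49 pairs (x, y) ∈ F_7², evaluate f(x, y) mod 7. Record the zeros.
  x = 0: [0↦0, 1↦2, 2↦6, 3↦3, 4↦5, 5↦3, 6↦2]  zeros at y ∈ {0}
  x = 1: [0↦0, 1↦3, 2↦3, 3↦5, 4↦0, 5↦0, 6↦3]  zeros at y ∈ {0, 4, 5}
  x = 2: [0↦5, 1↦0, 2↦1, 3↦6, 4↦6, 5↦6, 6↦4]  zeros at y ∈ {1}
  x = 3: [0↦6, 1↦5, 2↦5, 3↦4, 4↦0, 5↦5, 6↦3]  zeros at y ∈ {4}
  x = 4: [0↦1, 1↦2, 2↦6, 3↦4, 4↦1, 5↦2, 6↦5]  zeros at y ∈ ∅
  x = 5: [0↦2, 1↦3, 2↦2, 3↦4, 4↦0, 5↦2, 6↦1]  zeros at y ∈ {4}
  x = 6: [0↦0, 1↦6, 2↦5, 3↦2, 4↦2, 5↦3, 6↦3]  zeros at y ∈ {0}
Collecting zeros: affine points = {(0, 0), (1, 0), (1, 4), (1, 5), (2, 1), (3, 4), (5, 4), (6, 0)}.
Total count |C(F_7)_aff| = 8.


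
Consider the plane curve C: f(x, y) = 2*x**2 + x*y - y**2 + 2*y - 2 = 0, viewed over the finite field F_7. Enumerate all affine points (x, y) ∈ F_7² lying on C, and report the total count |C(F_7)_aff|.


Affine F_7-points: {(1, 0), (1, 3), (4, 1), (4, 5), (6, 0), (6, 1)}; count = 6.

For each of the 49 pairs (x, y) ∈ F_7², evaluate f(x, y) mod 7. Record the zeros.
  x = 0: [0↦5, 1↦6, 2↦5, 3↦2, 4↦4, 5↦4, 6↦2]  zeros at y ∈ ∅
  x = 1: [0↦0, 1↦2, 2↦2, 3↦0, 4↦3, 5↦4, 6↦3]  zeros at y ∈ {0, 3}
  x = 2: [0↦6, 1↦2, 2↦3, 3↦2, 4↦6, 5↦1, 6↦1]  zeros at y ∈ ∅
  x = 3: [0↦2, 1↦6, 2↦1, 3↦1, 4↦6, 5↦2, 6↦3]  zeros at y ∈ ∅
  x = 4: [0↦2, 1↦0, 2↦3, 3↦4, 4↦3, 5↦0, 6↦2]  zeros at y ∈ {1, 5}
  x = 5: [0↦6, 1↦5, 2↦2, 3↦4, 4↦4, 5↦2, 6↦5]  zeros at y ∈ ∅
  x = 6: [0↦0, 1↦0, 2↦5, 3↦1, 4↦2, 5↦1, 6↦5]  zeros at y ∈ {0, 1}
Collecting zeros: affine points = {(1, 0), (1, 3), (4, 1), (4, 5), (6, 0), (6, 1)}.
Total count |C(F_7)_aff| = 6.


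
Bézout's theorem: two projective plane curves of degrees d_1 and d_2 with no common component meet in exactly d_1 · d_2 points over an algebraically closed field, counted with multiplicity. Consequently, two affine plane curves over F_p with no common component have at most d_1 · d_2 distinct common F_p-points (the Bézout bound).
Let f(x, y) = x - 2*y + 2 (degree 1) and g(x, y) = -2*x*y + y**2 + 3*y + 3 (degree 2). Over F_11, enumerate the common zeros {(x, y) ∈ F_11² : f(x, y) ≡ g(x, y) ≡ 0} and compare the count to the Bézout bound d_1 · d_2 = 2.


Common zeros: ∅; count = 0; Bézout bound = 2.

deg(f) = 1, deg(g) = 2, so Bézout bound = 2.
Scan x ∈ F_11. For each x, list the y ∈ F_11 with f(x, y) ≡ 0 and those with g(x, y) ≡ 0 (mod 11); the common zeros in that column are the intersection.
  x = 0: f ≡ 0 at y ∈ {1}; g ≡ 0 at y ∈ ∅; common: ∅.
  x = 1: f ≡ 0 at y ∈ {7}; g ≡ 0 at y ∈ {5}; common: ∅.
  x = 2: f ≡ 0 at y ∈ {2}; g ≡ 0 at y ∈ {6}; common: ∅.
  x = 3: f ≡ 0 at y ∈ {8}; g ≡ 0 at y ∈ ∅; common: ∅.
  x = 4: f ≡ 0 at y ∈ {3}; g ≡ 0 at y ∈ ∅; common: ∅.
  x = 5: f ≡ 0 at y ∈ {9}; g ≡ 0 at y ∈ {8, 10}; common: ∅.
  x = 6: f ≡ 0 at y ∈ {4}; g ≡ 0 at y ∈ {2, 7}; common: ∅.
  x = 7: f ≡ 0 at y ∈ {10}; g ≡ 0 at y ∈ ∅; common: ∅.
  x = 8: f ≡ 0 at y ∈ {5}; g ≡ 0 at y ∈ {4, 9}; common: ∅.
  x = 9: f ≡ 0 at y ∈ {0}; g ≡ 0 at y ∈ {1, 3}; common: ∅.
  x = 10: f ≡ 0 at y ∈ {6}; g ≡ 0 at y ∈ ∅; common: ∅.
Collecting: common zeros = ∅, so the count is 0.
Comparison with the Bézout bound: 0 ≤ 2 = deg(f)·deg(g), as expected for curves with no common component (the affine F_11-count falls short of the bound because intersections may lie at infinity, over extension fields, or carry multiplicity).


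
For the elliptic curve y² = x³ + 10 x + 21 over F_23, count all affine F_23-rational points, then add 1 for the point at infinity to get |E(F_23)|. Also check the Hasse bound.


Affine points = {(1, 3), (1, 20), (2, 7), (2, 16), (3, 3), (3, 20), (5, 9), (5, 14), (9, 9), (9, 14), (11, 6), (11, 17), (12, 11), (12, 12), (13, 5), (13, 18), (15, 2), (15, 21), (19, 3), (19, 20), (21, 4), (21, 19)}; affine count = 22; |E(F_23)| = 23.

Discriminant check: Δ ∝ 4a³ + 27b² = 4·10³ + 27·21² = 4·1000 + 27·441 ≡ 14 (mod 23). Nonzero ⇒ E is nonsingular.
For each x ∈ F_23, compute rhs = x³ + 10·x + 21 mod 23, then count y ∈ F_23 with y² ≡ rhs.
  x = 0: rhs = 21, matching y values: none (0 points).
  x = 1: rhs = 9, matching y values: 3, 20 (2 points).
  x = 2: rhs = 3, matching y values: 7, 16 (2 points).
  x = 3: rhs = 9, matching y values: 3, 20 (2 points).
  x = 4: rhs = 10, matching y values: none (0 points).
  x = 5: rhs = 12, matching y values: 9, 14 (2 points).
  x = 6: rhs = 21, matching y values: none (0 points).
  x = 7: rhs = 20, matching y values: none (0 points).
  x = 8: rhs = 15, matching y values: none (0 points).
  x = 9: rhs = 12, matching y values: 9, 14 (2 points).
  x = 10: rhs = 17, matching y values: none (0 points).
  x = 11: rhs = 13, matching y values: 6, 17 (2 points).
  x = 12: rhs = 6, matching y values: 11, 12 (2 points).
  x = 13: rhs = 2, matching y values: 5, 18 (2 points).
  x = 14: rhs = 7, matching y values: none (0 points).
  x = 15: rhs = 4, matching y values: 2, 21 (2 points).
  x = 16: rhs = 22, matching y values: none (0 points).
  x = 17: rhs = 21, matching y values: none (0 points).
  x = 18: rhs = 7, matching y values: none (0 points).
  x = 19: rhs = 9, matching y values: 3, 20 (2 points).
  x = 20: rhs = 10, matching y values: none (0 points).
  x = 21: rhs = 16, matching y values: 4, 19 (2 points).
  x = 22: rhs = 10, matching y values: none (0 points).
Total affine count: 22.
Full point count |E(F_23)| = 22 + 1 = 23.
Hasse bound: |23 − (23+1)| = |-1| = 1 ≤ 2√23 ≈ 9.5917 ✓.


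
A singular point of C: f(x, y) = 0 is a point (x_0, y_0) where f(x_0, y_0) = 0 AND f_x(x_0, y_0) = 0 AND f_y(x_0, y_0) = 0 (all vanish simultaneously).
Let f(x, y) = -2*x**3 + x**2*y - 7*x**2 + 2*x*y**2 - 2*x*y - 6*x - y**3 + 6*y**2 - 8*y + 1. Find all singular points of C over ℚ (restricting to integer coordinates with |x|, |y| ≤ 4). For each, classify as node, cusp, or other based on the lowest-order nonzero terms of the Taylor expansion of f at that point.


Singular points: {(-1, 1)}; classification: cusp.

Compute partial derivatives:
  f_x = -6*x**2 + 2*x*y - 14*x + 2*y**2 - 2*y - 6.
  f_y = x**2 + 4*x*y - 2*x - 3*y**2 + 12*y - 8.
Scan x_0 ∈ {−4, ..., 4}. For each x_0, f_y(x_0, y) is a polynomial in y; find its integer roots y ∈ {−4, ..., 4}, then test f_x and f at those candidates.
  x = -4: f_y(-4, y) = -3*y**2 - 4*y + 16; no integer root y with |y| ≤ 4.
  x = -3: f_y(-3, y) = 7 - 3*y**2; no integer root y with |y| ≤ 4.
  x = -2: f_y(-2, y) = -3*y**2 + 4*y; vanishes at y ∈ {0}. (-2, 0): f_x = -2 ≠ 0.
  x = -1: f_y(-1, y) = -3*y**2 + 8*y - 5; vanishes at y ∈ {1}. (-1, 1): f_x = 0, f = 0 — SINGULAR.
  x = 0: f_y(0, y) = -3*y**2 + 12*y - 8; no integer root y with |y| ≤ 4.
  x = 1: f_y(1, y) = -3*y**2 + 16*y - 9; no integer root y with |y| ≤ 4.
  x = 2: f_y(2, y) = -3*y**2 + 20*y - 8; no integer root y with |y| ≤ 4.
  x = 3: f_y(3, y) = -3*y**2 + 24*y - 5; no integer root y with |y| ≤ 4.
  x = 4: f_y(4, y) = -3*y**2 + 28*y; vanishes at y ∈ {0}. (4, 0): f_x = -158 ≠ 0.
Only singular point on the grid: (-1, 1).
Classify: substitute x = -1 + u, y = 1 + v and expand: f = -2*u**3 + u**2*v + 2*u*v**2 - v**3 + v**2.
No constant or linear terms (consistent with a singular point). Quadratic part: v**2. Cubic part: -2*u**3 + u**2*v + 2*u*v**2 - v**3.
The quadratic part v**2 is a perfect square, so there is a single (double) tangent line v = 0, i.e. y = 1. Restricting the cubic part to that line (v = 0) leaves -2*u**3 ≠ 0, so f is not divisible by v and the branch is v² ≈ 2*u**3 to lowest order — this is a cusp.
Classification: cusp.


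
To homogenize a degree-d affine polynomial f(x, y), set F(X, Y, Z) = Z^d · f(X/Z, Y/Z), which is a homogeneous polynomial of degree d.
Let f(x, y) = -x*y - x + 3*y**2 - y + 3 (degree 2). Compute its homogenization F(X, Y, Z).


F(X, Y, Z) = -X*Y - X*Z + 3*Y**2 - Y*Z + 3*Z**2

deg(f) = 2.
Substitute x = X/Z, y = Y/Z into f, then multiply by Z^2.
  monomial -1·x^1·y^1 ↦ -1·X^1·Y^1·Z^0.
  monomial -1·x^1·y^0 ↦ -1·X^1·Y^0·Z^1.
  monomial 3·x^0·y^2 ↦ 3·X^0·Y^2·Z^0.
  monomial -1·x^0·y^1 ↦ -1·X^0·Y^1·Z^1.
  monomial 3·x^0·y^0 ↦ 3·X^0·Y^0·Z^2.
Collecting: F(X, Y, Z) = -X*Y - X*Z + 3*Y**2 - Y*Z + 3*Z**2.


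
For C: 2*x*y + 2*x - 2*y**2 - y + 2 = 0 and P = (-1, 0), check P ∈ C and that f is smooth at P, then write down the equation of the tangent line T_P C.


Tangent line at P: 2*x - 3*y + 2 = 0.

Step 1: f(-1, 0) = 0, so P lies on C.
Step 2: partial derivatives
  f_x(x, y) = 2*y + 2, f_y(x, y) = 2*x - 4*y - 1.
  f_x(P) = 2, f_y(P) = -3 (gradient nonzero, so P is smooth).
Step 3: tangent line at P: 2·(x − -1) + -3·(y − 0) = 0.
Expanding: 2*x - 3*y + 2 = 0.


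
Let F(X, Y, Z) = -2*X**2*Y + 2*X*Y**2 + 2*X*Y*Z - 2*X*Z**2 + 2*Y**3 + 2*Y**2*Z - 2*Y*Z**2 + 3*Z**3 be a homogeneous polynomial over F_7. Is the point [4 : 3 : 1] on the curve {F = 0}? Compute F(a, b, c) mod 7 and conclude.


F(4,3,1) ≡ 5 (mod 7); P is NOT on the curve.

Evaluate F(4, 3, 1) term-by-term (mod 7).
  -2*X**2*Y ↦ -2·16·3·1 = -96
  2*X*Y**2 ↦ 2·4·9·1 = 72
  2*X*Y*Z ↦ 2·4·3·1 = 24
  -2*X*Z**2 ↦ -2·4·1·1 = -8
  2*Y**3 ↦ 2·1·27·1 = 54
  2*Y**2*Z ↦ 2·1·9·1 = 18
  -2*Y*Z**2 ↦ -2·1·3·1 = -6
  3*Z**3 ↦ 3·1·1·1 = 3
Sum: F(4, 3, 1) = (-96) + (72) + (24) + (-8) + (54) + (18) + (-6) + (3) = 61.
Reducing mod 7: 61 ≡ 5 (mod 7).
Since F(a, b, c) ≡ 5 ≠ 0 (mod 7), P does NOT lie on the curve.


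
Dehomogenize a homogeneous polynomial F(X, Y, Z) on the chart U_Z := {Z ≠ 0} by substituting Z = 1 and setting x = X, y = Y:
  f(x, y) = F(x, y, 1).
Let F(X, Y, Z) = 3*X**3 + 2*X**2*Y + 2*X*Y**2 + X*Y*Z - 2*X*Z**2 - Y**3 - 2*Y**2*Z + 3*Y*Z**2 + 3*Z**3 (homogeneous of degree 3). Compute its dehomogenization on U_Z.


f(x, y) = 3*x**3 + 2*x**2*y + 2*x*y**2 + x*y - 2*x - y**3 - 2*y**2 + 3*y + 3

On U_Z we set Z = 1. Each monomial c·X^i·Y^j·Z^k in F becomes c·x^i·y^j·1^k = c·x^i·y^j.
Substituting Z = 1: F(X, Y, 1) = 3*x**3 + 2*x**2*y + 2*x*y**2 + x*y - 2*x - y**3 - 2*y**2 + 3*y + 3.
Note: deg(f) ≤ deg(F) = 3; strict inequality happens when F is divisible by Z (lost terms).


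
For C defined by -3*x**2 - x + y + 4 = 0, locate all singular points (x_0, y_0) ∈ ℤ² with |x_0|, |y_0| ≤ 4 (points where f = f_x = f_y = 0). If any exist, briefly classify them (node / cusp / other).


No singular points in the scanned grid; C is smooth there.

Compute partial derivatives:
  f_x = -6*x - 1.
  f_y = 1.
f_y = 1 is a nonzero constant, so f_y never vanishes: no point (x, y) can satisfy f = f_x = f_y = 0. In particular no (x, y) ∈ {−4, ..., 4}² is singular; the curve is smooth.


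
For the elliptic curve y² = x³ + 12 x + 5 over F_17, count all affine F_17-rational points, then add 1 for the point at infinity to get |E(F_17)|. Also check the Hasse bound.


Affine points = {(1, 1), (1, 16), (3, 0), (4, 7), (4, 10), (6, 2), (6, 15), (8, 1), (8, 16), (9, 3), (9, 14), (16, 3), (16, 14)}; affine count = 13; |E(F_17)| = 14.

Discriminant check: Δ ∝ 4a³ + 27b² = 4·12³ + 27·5² = 4·1728 + 27·25 ≡ 5 (mod 17). Nonzero ⇒ E is nonsingular.
For each x ∈ F_17, compute rhs = x³ + 12·x + 5 mod 17, then count y ∈ F_17 with y² ≡ rhs.
  x = 0: rhs = 5, matching y values: none (0 points).
  x = 1: rhs = 1, matching y values: 1, 16 (2 points).
  x = 2: rhs = 3, matching y values: none (0 points).
  x = 3: rhs = 0, matching y values: 0 (1 points).
  x = 4: rhs = 15, matching y values: 7, 10 (2 points).
  x = 5: rhs = 3, matching y values: none (0 points).
  x = 6: rhs = 4, matching y values: 2, 15 (2 points).
  x = 7: rhs = 7, matching y values: none (0 points).
  x = 8: rhs = 1, matching y values: 1, 16 (2 points).
  x = 9: rhs = 9, matching y values: 3, 14 (2 points).
  x = 10: rhs = 3, matching y values: none (0 points).
  x = 11: rhs = 6, matching y values: none (0 points).
  x = 12: rhs = 7, matching y values: none (0 points).
  x = 13: rhs = 12, matching y values: none (0 points).
  x = 14: rhs = 10, matching y values: none (0 points).
  x = 15: rhs = 7, matching y values: none (0 points).
  x = 16: rhs = 9, matching y values: 3, 14 (2 points).
Total affine count: 13.
Full point count |E(F_17)| = 13 + 1 = 14.
Hasse bound: |14 − (17+1)| = |-4| = 4 ≤ 2√17 ≈ 8.2462 ✓.
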